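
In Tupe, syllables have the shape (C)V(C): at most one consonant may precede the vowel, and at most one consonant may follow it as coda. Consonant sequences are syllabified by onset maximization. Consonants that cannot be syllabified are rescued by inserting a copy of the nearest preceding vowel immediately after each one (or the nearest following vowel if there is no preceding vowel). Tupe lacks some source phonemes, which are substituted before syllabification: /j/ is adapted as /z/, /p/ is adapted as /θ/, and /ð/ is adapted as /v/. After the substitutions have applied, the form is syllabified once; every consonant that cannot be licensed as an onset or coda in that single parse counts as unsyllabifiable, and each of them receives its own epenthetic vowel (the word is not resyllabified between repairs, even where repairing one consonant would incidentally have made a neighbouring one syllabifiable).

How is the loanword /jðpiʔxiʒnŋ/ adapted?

ziviθiʔxiʒniŋi

Substitution: /j/ → /z/, /ð/ → /v/, /p/ → /θ/, giving /zvθiʔxiʒnŋ/.
The consonants /z/, /v/, /n/, /ŋ/ cannot be parsed into a legal (C)V(C) syllable (at most one coda consonant is licensed; onsets are limited to one consonant).
Epenthesis after each stranded consonant: /z/ → /zi/, /v/ → /vi/, /n/ → /ni/, /ŋ/ → /ŋi/.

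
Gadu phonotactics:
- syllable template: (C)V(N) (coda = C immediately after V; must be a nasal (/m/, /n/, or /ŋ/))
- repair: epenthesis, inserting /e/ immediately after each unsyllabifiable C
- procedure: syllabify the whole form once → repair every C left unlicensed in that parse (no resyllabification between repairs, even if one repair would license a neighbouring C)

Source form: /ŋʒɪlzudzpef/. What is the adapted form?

ŋeʒɪlezudezepefe

The consonants /ŋ/, /l/, /d/, /z/, /f/ cannot be parsed into a legal (C)V(N) syllable (only a nasal (/m/, /n/, or /ŋ/) is licensed in coda position; onsets are limited to one consonant).
Each unlicensed consonant becomes the onset of a new syllable: /ŋ/ → /ŋe/, /l/ → /le/, /d/ → /de/, /z/ → /ze/, /f/ → /fe/.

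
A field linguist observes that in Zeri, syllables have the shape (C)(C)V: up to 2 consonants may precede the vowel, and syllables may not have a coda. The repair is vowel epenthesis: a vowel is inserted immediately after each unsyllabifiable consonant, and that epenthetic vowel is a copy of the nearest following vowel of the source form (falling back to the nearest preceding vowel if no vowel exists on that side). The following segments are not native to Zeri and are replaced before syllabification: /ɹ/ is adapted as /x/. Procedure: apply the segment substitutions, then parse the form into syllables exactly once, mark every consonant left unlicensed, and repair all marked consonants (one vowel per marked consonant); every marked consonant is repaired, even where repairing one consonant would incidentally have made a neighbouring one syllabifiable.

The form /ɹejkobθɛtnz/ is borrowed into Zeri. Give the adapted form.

xejkobθɛtɛnɛzɛ

Substitution: /ɹ/ → /x/, giving /xejkobθɛtnz/.
The consonants /t/, /n/, /z/ cannot be parsed into a legal (C)(C)V syllable (no codas are permitted; onsets may contain at most 2 consonants).
Inserting the epenthetic vowel yields /t/ → /tɛ/, /n/ → /nɛ/, /z/ → /zɛ/.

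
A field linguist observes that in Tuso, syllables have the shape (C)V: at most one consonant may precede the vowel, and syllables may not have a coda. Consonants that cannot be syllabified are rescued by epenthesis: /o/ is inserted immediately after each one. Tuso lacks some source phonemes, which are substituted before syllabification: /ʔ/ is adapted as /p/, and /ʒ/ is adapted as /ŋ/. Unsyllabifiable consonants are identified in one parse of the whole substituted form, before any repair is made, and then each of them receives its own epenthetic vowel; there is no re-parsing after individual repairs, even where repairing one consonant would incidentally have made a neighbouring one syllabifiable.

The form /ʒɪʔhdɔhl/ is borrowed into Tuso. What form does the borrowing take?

ŋɪpohodɔholo

Substitution: /ʒ/ → /ŋ/, /ʔ/ → /p/, giving /ŋɪphdɔhl/.
The consonants /p/, /h/, /h/, /l/ cannot be parsed into a legal (C)V syllable (no codas are permitted; onsets are limited to one consonant).
Each unlicensed consonant becomes the onset of a new syllable: /p/ → /po/, /h/ → /ho/, /h/ → /ho/, /l/ → /lo/.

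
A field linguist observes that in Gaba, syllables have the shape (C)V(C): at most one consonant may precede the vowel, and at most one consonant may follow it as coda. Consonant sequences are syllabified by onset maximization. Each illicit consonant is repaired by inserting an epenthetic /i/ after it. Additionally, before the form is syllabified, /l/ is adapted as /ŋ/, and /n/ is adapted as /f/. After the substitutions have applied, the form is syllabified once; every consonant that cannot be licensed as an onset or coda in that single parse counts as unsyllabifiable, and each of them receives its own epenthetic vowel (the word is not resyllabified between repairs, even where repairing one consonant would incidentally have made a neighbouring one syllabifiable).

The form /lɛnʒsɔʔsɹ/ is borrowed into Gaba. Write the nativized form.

ŋɛfʒisɔʔsiɹi

Substitution: /l/ → /ŋ/, /n/ → /f/, giving /ŋɛfʒsɔʔsɹ/.
The consonants /ʒ/, /s/, /ɹ/ cannot be parsed into a legal (C)V(C) syllable (at most one coda consonant is licensed; onsets are limited to one consonant).
Inserting the epenthetic vowel yields /ʒ/ → /ʒi/, /s/ → /si/, /ɹ/ → /ɹi/.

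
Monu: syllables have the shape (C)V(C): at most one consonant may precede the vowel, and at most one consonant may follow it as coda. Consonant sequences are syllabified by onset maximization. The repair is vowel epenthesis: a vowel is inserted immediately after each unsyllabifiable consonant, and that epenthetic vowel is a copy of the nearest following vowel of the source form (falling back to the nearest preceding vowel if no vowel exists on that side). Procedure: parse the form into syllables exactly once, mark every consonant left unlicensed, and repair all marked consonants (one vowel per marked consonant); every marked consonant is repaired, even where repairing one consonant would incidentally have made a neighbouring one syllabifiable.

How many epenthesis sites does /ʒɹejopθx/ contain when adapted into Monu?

The unsyllabifiable consonants are /ʒ/, /θ/, /x/; each receives one epenthetic vowel.

3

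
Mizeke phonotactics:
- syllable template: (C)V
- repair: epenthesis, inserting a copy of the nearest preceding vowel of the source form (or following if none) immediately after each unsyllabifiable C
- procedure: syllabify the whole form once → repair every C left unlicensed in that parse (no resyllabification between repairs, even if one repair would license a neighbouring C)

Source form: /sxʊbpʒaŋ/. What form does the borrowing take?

Under (C)V, the unsyllabifiable consonants are /s/, /b/, /p/, /ŋ/ (no codas are permitted; onsets are limited to one consonant).
Each unlicensed consonant becomes the onset of a new syllable: /s/ → /sʊ/, /b/ → /bʊ/, /p/ → /pʊ/, /ŋ/ → /ŋa/.

sʊxʊbʊpʊʒaŋa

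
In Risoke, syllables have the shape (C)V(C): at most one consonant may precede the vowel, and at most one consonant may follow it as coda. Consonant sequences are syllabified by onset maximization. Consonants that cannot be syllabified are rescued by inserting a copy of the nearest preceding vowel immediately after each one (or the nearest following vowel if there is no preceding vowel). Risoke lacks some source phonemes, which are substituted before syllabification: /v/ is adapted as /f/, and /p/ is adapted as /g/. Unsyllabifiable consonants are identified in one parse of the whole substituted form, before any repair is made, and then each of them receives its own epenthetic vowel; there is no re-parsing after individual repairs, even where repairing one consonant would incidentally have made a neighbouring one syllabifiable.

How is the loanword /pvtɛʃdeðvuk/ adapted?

gɛfɛtɛʃdeðfuk

Substitution: /p/ → /g/, /v/ → /f/, giving /gftɛʃdeðfuk/.
Under (C)V(C), the unsyllabifiable consonants are /g/, /f/ (at most one coda consonant is licensed; onsets are limited to one consonant).
Inserting the epenthetic vowel yields /g/ → /gɛ/, /f/ → /fɛ/.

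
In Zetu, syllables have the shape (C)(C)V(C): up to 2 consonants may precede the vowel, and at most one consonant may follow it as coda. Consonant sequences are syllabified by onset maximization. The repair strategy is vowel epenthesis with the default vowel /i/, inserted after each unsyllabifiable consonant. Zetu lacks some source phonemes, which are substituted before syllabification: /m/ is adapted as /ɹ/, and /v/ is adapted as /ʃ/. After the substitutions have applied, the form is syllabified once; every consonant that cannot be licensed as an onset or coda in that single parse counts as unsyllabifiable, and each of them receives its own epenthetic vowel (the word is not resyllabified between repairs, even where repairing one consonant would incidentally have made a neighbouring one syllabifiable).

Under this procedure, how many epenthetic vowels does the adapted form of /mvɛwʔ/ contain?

After substitution the input is /ɹʃɛwʔ/.
The unsyllabifiable consonants are /ʔ/; each receives one epenthetic vowel.

1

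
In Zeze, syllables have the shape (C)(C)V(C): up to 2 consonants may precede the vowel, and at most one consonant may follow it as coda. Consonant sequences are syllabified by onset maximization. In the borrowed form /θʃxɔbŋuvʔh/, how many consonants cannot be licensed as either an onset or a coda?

The consonants /θ/, /ʔ/, /h/ cannot be parsed into a legal (C)(C)V(C) syllable (at most one coda consonant is licensed; onsets may contain at most 2 consonants).

3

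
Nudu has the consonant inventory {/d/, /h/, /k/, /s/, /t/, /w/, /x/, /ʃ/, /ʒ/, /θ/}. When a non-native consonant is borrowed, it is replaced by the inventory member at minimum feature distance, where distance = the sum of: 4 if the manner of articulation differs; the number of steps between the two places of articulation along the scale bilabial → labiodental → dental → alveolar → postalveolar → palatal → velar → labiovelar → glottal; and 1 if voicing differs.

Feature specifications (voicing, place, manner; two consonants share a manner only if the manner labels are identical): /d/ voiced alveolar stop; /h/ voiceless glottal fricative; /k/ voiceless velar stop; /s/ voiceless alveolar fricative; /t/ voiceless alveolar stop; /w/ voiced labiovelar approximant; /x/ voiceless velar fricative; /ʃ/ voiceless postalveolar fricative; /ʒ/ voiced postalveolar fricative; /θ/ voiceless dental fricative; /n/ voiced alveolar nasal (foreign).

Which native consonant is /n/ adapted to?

/d/ is closest: manner differs (nasal→stop, +4), place distance 0 (alveolar→alveolar), same voicing; total 4. Next closest is /s/ at distance 5.

d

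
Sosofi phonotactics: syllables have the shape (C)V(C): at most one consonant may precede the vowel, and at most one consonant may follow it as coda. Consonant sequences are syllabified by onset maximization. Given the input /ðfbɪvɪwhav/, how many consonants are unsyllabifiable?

2

The consonants /ð/, /f/ cannot be parsed into a legal (C)V(C) syllable (at most one coda consonant is licensed; onsets are limited to one consonant).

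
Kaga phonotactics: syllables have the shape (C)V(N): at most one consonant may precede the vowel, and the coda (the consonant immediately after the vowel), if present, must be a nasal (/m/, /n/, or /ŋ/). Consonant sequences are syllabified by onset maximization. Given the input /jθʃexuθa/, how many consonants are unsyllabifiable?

The consonants /j/, /θ/ cannot be parsed into a legal (C)V(N) syllable (only a nasal (/m/, /n/, or /ŋ/) is licensed in coda position; onsets are limited to one consonant).

2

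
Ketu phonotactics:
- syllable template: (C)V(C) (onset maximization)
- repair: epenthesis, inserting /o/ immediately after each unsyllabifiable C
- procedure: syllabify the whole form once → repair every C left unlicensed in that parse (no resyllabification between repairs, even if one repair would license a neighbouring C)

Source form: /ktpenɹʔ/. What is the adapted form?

The consonants /k/, /t/, /ɹ/, /ʔ/ cannot be parsed into a legal (C)V(C) syllable (at most one coda consonant is licensed; onsets are limited to one consonant).
Each unlicensed consonant becomes the onset of a new syllable: /k/ → /ko/, /t/ → /to/, /ɹ/ → /ɹo/, /ʔ/ → /ʔo/.

kotopenɹoʔo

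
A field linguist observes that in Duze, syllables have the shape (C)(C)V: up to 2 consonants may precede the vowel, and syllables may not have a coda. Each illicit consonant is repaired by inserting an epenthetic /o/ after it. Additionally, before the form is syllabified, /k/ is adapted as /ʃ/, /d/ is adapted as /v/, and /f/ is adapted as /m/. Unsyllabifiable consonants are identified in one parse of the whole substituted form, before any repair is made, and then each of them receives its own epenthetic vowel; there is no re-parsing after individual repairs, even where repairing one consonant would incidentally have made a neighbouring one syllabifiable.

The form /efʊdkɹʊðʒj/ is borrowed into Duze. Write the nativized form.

Substitution: /f/ → /m/, /d/ → /v/, /k/ → /ʃ/, giving /emʊvʃɹʊðʒj/.
Syllabifying with onset maximization leaves /v/, /ð/, /ʒ/, /j/ stranded (no codas are permitted; onsets may contain at most 2 consonants).
Each unlicensed consonant becomes the onset of a new syllable: /v/ → /vo/, /ð/ → /ðo/, /ʒ/ → /ʒo/, /j/ → /jo/.

emʊvoʃɹʊðoʒojo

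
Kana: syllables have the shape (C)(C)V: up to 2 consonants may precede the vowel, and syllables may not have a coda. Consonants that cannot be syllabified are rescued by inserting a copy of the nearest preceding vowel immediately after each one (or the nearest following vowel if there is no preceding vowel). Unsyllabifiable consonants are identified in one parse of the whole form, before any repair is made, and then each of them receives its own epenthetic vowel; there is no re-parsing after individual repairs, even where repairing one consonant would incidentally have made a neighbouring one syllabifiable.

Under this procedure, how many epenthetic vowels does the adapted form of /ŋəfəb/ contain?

1

The unsyllabifiable consonants are /b/; each receives one epenthetic vowel.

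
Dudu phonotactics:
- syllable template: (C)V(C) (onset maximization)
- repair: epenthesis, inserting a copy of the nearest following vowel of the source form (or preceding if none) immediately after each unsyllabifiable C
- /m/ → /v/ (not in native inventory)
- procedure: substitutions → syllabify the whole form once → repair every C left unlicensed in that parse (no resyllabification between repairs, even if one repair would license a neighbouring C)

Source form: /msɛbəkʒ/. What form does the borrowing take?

vɛsɛbəkʒə

Substitution: /m/ → /v/, giving /vsɛbəkʒ/.
Syllabifying with onset maximization leaves /v/, /ʒ/ stranded (at most one coda consonant is licensed; onsets are limited to one consonant).
Epenthesis after each stranded consonant: /v/ → /vɛ/, /ʒ/ → /ʒə/.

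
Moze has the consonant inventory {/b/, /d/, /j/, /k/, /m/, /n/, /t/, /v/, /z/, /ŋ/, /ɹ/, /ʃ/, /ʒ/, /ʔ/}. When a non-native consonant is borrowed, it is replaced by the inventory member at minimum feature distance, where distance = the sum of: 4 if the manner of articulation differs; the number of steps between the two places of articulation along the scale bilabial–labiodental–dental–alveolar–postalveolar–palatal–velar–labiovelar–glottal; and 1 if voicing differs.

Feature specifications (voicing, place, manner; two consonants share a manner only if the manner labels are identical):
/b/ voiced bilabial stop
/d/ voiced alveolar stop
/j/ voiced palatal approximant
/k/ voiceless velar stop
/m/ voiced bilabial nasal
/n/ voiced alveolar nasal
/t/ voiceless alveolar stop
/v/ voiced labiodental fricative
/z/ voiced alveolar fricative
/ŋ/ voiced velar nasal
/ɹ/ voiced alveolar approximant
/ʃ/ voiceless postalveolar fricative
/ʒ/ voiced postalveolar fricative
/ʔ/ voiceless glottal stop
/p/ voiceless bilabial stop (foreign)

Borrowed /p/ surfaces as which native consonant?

b

/b/ is closest: same manner (stop), place distance 0 (bilabial→bilabial), voicing differs (+1); total 1. Next closest is /t/ at distance 3.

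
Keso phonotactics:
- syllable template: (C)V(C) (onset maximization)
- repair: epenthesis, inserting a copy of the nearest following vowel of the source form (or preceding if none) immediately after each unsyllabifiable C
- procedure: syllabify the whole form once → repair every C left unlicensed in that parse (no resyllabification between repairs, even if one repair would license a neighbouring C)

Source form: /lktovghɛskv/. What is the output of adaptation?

lokotovgɛhɛskɛvɛ

Under (C)V(C), the unsyllabifiable consonants are /l/, /k/, /g/, /k/, /v/ (at most one coda consonant is licensed; onsets are limited to one consonant).
Each unlicensed consonant becomes the onset of a new syllable: /l/ → /lo/, /k/ → /ko/, /g/ → /gɛ/, /k/ → /kɛ/, /v/ → /vɛ/.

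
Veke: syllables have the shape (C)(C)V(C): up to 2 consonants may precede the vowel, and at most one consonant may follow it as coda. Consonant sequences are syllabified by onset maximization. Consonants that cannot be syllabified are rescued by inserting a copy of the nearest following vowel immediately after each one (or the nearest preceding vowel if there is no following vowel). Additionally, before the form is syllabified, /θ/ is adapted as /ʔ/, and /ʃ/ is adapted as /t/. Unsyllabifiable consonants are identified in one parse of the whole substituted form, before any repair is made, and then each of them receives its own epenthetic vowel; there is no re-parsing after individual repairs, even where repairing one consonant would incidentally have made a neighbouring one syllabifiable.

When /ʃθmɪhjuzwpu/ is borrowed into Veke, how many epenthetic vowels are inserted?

After substitution the input is /tʔmɪhjuzwpu/.
The unsyllabifiable consonants are /t/; each receives one epenthetic vowel.

1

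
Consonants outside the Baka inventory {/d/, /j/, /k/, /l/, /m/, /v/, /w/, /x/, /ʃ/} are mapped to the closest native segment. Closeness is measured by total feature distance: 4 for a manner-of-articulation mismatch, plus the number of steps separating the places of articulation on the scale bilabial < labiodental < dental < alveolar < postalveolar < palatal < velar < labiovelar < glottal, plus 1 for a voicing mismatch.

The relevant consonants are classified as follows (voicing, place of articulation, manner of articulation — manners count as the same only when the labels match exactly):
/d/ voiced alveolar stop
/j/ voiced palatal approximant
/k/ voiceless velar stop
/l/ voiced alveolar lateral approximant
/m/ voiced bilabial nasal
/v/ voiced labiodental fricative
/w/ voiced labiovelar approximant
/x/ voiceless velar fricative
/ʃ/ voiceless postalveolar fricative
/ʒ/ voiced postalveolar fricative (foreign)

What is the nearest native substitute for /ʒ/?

/ʃ/ is closest: same manner (fricative), place distance 0 (postalveolar→postalveolar), voicing differs (+1); total 1. Next closest is /v/ at distance 3.

ʃ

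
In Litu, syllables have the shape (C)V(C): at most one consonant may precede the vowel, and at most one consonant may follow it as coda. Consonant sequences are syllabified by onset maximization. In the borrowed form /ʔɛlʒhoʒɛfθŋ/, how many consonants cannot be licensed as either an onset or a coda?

3

Under (C)V(C), the unsyllabifiable consonants are /ʒ/, /θ/, /ŋ/ (at most one coda consonant is licensed; onsets are limited to one consonant).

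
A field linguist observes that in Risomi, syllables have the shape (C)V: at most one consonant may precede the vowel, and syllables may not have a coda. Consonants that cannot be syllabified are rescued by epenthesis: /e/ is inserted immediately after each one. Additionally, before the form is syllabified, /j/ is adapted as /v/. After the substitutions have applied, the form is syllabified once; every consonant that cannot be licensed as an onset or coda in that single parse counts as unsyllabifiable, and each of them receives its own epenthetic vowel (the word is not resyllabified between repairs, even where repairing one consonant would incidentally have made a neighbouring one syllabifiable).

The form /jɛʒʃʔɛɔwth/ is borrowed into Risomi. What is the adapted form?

vɛʒeʃeʔɛɔwetehe

Substitution: /j/ → /v/, giving /vɛʒʃʔɛɔwth/.
The consonants /ʒ/, /ʃ/, /w/, /t/, /h/ cannot be parsed into a legal (C)V syllable (no codas are permitted; onsets are limited to one consonant).
Inserting the epenthetic vowel yields /ʒ/ → /ʒe/, /ʃ/ → /ʃe/, /w/ → /we/, /t/ → /te/, /h/ → /he/.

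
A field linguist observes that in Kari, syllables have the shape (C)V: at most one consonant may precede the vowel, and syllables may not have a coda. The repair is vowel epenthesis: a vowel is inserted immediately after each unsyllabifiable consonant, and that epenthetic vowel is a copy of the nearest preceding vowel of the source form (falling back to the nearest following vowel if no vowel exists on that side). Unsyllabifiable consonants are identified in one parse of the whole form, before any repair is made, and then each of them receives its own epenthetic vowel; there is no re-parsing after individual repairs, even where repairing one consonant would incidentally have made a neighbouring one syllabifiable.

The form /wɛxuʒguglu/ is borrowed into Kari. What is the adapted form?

wɛxuʒugugulu

The consonants /ʒ/, /g/ cannot be parsed into a legal (C)V syllable (no codas are permitted; onsets are limited to one consonant).
Each unlicensed consonant becomes the onset of a new syllable: /ʒ/ → /ʒu/, /g/ → /gu/.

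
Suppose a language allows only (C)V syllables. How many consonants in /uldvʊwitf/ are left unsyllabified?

4

Under (C)V, the unsyllabifiable consonants are /l/, /d/, /t/, /f/ (no codas are permitted; onsets are limited to one consonant).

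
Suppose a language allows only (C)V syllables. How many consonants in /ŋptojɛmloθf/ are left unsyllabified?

The consonants /ŋ/, /p/, /m/, /θ/, /f/ cannot be parsed into a legal (C)V syllable (no codas are permitted; onsets are limited to one consonant).

5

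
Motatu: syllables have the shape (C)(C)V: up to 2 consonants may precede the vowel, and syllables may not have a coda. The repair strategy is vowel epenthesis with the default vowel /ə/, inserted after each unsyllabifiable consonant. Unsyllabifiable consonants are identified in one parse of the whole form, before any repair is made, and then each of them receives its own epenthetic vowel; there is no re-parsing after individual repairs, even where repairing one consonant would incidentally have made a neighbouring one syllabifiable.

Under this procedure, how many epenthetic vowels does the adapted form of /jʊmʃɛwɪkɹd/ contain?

The unsyllabifiable consonants are /k/, /ɹ/, /d/; each receives one epenthetic vowel.

3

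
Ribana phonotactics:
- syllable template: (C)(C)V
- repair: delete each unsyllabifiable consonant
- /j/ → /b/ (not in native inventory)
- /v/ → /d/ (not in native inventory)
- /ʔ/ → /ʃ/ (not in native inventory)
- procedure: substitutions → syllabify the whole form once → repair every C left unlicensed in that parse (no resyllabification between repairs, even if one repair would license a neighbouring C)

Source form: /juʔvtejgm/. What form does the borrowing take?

budte

Substitution: /j/ → /b/, /ʔ/ → /ʃ/, /v/ → /d/, giving /buʃdtebgm/.
Syllabifying with onset maximization leaves /ʃ/, /b/, /g/, /m/ stranded (no codas are permitted; onsets may contain at most 2 consonants).
Deleting the stranded consonants removes /ʃ/, /b/, /g/, /m/.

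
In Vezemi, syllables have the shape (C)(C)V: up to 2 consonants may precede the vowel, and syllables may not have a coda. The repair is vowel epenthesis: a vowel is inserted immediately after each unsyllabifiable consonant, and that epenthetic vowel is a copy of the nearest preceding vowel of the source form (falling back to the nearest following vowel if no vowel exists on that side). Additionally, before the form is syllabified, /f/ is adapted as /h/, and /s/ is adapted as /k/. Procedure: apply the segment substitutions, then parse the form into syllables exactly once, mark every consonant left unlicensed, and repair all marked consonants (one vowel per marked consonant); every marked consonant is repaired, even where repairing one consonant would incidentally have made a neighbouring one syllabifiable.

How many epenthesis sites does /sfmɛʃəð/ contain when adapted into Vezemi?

2

After substitution the input is /khmɛʃəð/.
The unsyllabifiable consonants are /k/, /ð/; each receives one epenthetic vowel.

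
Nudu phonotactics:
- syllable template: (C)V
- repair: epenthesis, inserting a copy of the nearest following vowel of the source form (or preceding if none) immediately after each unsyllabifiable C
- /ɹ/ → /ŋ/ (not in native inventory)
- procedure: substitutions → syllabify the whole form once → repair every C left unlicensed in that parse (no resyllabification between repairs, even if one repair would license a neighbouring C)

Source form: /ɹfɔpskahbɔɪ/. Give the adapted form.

Substitution: /ɹ/ → /ŋ/, giving /ŋfɔpskahbɔɪ/.
The consonants /ŋ/, /p/, /s/, /h/ cannot be parsed into a legal (C)V syllable (no codas are permitted; onsets are limited to one consonant).
Inserting the epenthetic vowel yields /ŋ/ → /ŋɔ/, /p/ → /pa/, /s/ → /sa/, /h/ → /hɔ/.

ŋɔfɔpasakahɔbɔɪ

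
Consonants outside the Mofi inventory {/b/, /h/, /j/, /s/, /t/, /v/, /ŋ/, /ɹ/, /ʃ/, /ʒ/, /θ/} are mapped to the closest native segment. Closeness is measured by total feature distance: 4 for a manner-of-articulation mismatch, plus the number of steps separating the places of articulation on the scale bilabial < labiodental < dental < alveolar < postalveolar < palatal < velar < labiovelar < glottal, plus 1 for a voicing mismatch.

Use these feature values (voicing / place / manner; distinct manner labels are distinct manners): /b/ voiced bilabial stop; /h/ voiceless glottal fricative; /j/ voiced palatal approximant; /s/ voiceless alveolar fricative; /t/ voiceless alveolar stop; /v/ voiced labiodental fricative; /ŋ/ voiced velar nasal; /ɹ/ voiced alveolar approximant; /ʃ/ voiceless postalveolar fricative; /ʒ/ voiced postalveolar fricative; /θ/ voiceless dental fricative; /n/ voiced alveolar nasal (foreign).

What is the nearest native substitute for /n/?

ŋ

/ŋ/ is closest: same manner (nasal), place distance 3 (alveolar→velar), same voicing; total 3. Next closest is /ɹ/ at distance 4.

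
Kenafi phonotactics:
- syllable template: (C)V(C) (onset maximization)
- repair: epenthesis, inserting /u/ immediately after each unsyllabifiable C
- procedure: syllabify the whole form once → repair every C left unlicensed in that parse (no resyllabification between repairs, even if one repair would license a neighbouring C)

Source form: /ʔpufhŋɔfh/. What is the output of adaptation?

The consonants /ʔ/, /h/, /h/ cannot be parsed into a legal (C)V(C) syllable (at most one coda consonant is licensed; onsets are limited to one consonant).
Epenthesis after each stranded consonant: /ʔ/ → /ʔu/, /h/ → /hu/, /h/ → /hu/.

ʔupufhuŋɔfhu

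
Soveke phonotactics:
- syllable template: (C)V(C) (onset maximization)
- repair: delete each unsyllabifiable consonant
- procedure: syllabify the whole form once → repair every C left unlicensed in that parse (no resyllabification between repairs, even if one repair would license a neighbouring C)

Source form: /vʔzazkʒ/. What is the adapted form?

zaz

Syllabifying with onset maximization leaves /v/, /ʔ/, /k/, /ʒ/ stranded (at most one coda consonant is licensed; onsets are limited to one consonant).
Deletion applies to /v/, /ʔ/, /k/, /ʒ/.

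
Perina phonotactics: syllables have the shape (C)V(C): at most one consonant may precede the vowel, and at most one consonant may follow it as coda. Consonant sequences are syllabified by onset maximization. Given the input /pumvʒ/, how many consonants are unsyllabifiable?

The consonants /v/, /ʒ/ cannot be parsed into a legal (C)V(C) syllable (at most one coda consonant is licensed; onsets are limited to one consonant).

2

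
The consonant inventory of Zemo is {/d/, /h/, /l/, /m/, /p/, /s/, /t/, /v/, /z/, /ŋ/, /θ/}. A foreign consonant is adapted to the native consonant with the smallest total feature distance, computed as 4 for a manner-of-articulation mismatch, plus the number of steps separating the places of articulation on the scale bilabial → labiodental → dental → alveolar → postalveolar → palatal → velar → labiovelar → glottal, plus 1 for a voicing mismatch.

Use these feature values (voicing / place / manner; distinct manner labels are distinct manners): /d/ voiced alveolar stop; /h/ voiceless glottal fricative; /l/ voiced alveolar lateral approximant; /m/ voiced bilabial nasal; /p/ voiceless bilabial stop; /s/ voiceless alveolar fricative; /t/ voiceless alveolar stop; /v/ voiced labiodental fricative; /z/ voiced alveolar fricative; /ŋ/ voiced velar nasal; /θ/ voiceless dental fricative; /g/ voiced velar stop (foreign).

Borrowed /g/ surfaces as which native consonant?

d

/d/ is closest: same manner (stop), place distance 3 (velar→alveolar), same voicing; total 3. Next closest is /t/ at distance 4.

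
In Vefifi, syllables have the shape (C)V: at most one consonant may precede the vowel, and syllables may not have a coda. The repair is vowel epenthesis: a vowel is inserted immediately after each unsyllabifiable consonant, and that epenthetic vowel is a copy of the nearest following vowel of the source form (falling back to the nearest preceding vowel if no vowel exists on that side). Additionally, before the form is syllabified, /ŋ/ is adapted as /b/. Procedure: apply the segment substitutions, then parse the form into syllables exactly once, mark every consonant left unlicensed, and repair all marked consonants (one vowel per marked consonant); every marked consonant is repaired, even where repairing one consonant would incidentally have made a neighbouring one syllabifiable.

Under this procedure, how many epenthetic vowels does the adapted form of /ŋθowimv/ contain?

3

After substitution the input is /bθowimv/.
The unsyllabifiable consonants are /b/, /m/, /v/; each receives one epenthetic vowel.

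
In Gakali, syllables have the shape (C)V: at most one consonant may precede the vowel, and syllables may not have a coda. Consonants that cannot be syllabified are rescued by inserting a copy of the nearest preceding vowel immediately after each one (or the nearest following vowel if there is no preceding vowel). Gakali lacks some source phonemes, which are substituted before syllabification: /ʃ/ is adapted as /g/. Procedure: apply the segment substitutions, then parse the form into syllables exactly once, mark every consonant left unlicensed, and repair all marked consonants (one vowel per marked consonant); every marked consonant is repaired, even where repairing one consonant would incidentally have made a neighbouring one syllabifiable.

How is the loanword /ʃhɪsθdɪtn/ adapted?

gɪhɪsɪθɪdɪtɪnɪ

Substitution: /ʃ/ → /g/, giving /ghɪsθdɪtn/.
Syllabifying with onset maximization leaves /g/, /s/, /θ/, /t/, /n/ stranded (no codas are permitted; onsets are limited to one consonant).
Inserting the epenthetic vowel yields /g/ → /gɪ/, /s/ → /sɪ/, /θ/ → /θɪ/, /t/ → /tɪ/, /n/ → /nɪ/.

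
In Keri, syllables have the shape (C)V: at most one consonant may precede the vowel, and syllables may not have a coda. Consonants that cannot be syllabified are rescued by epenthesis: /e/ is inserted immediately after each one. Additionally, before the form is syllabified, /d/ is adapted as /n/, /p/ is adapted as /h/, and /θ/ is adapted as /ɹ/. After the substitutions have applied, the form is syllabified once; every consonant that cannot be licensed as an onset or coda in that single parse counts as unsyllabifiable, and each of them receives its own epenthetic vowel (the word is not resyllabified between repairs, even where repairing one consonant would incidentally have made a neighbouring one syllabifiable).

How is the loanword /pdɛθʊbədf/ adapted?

henɛɹʊbənefe

Substitution: /p/ → /h/, /d/ → /n/, /θ/ → /ɹ/, giving /hnɛɹʊbənf/.
The consonants /h/, /n/, /f/ cannot be parsed into a legal (C)V syllable (no codas are permitted; onsets are limited to one consonant).
Each unlicensed consonant becomes the onset of a new syllable: /h/ → /he/, /n/ → /ne/, /f/ → /fe/.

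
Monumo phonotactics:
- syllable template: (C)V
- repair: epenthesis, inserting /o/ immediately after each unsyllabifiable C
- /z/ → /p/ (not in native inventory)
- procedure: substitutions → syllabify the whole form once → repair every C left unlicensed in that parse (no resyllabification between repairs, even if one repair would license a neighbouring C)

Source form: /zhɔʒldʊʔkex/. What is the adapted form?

Substitution: /z/ → /p/, giving /phɔʒldʊʔkex/.
The consonants /p/, /ʒ/, /l/, /ʔ/, /x/ cannot be parsed into a legal (C)V syllable (no codas are permitted; onsets are limited to one consonant).
Epenthesis after each stranded consonant: /p/ → /po/, /ʒ/ → /ʒo/, /l/ → /lo/, /ʔ/ → /ʔo/, /x/ → /xo/.

pohɔʒolodʊʔokexo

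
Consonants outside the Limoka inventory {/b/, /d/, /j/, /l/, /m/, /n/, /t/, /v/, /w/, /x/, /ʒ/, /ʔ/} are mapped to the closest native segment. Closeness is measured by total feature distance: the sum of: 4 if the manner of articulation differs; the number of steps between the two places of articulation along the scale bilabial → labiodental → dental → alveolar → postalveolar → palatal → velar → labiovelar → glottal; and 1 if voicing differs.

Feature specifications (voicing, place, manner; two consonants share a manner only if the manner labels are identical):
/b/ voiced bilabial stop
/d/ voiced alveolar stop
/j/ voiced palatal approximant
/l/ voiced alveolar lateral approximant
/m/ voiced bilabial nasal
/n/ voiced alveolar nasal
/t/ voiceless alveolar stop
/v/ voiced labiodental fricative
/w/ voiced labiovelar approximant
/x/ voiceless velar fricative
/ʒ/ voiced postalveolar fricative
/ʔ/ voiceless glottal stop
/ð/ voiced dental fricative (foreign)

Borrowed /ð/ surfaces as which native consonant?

v

/v/ is closest: same manner (fricative), place distance 1 (dental→labiodental), same voicing; total 1. Next closest is /ʒ/ at distance 2.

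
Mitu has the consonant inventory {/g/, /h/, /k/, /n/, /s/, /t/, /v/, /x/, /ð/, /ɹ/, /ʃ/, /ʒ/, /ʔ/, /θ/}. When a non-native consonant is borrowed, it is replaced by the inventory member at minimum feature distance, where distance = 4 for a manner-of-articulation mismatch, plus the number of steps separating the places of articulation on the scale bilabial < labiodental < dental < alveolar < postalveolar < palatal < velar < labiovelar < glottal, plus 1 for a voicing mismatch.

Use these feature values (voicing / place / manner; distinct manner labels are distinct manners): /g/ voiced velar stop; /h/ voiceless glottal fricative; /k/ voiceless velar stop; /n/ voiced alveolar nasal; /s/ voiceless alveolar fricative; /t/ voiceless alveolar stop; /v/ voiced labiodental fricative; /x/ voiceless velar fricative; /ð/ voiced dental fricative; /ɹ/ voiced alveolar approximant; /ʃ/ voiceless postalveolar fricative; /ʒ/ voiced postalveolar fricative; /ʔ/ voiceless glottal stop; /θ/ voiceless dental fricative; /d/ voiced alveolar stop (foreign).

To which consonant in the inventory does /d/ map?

/t/ is closest: same manner (stop), place distance 0 (alveolar→alveolar), voicing differs (+1); total 1. Next closest is /g/ at distance 3.

t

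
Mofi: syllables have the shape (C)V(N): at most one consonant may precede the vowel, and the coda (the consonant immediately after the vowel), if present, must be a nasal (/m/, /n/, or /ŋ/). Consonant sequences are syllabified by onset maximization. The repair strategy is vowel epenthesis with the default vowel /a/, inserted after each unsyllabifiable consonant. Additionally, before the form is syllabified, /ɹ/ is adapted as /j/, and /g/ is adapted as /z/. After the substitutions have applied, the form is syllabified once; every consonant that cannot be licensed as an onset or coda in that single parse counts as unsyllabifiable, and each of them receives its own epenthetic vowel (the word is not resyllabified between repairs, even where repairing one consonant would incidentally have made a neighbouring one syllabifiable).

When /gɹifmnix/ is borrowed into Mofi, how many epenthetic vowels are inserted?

After substitution the input is /zjifmnix/.
The unsyllabifiable consonants are /z/, /f/, /m/, /x/; each receives one epenthetic vowel.

4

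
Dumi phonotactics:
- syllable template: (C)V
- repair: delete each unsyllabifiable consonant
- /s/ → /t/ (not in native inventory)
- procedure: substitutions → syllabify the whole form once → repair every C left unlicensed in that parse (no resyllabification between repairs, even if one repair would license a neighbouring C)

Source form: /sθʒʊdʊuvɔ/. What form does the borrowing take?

Substitution: /s/ → /t/, giving /tθʒʊdʊuvɔ/.
Under (C)V, the unsyllabifiable consonants are /t/, /θ/ (no codas are permitted; onsets are limited to one consonant).
Each unlicensed consonant is deleted: /t/, /θ/.

ʒʊdʊuvɔ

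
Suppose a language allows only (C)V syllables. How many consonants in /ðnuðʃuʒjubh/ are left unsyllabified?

5

Under (C)V, the unsyllabifiable consonants are /ð/, /ð/, /ʒ/, /b/, /h/ (no codas are permitted; onsets are limited to one consonant).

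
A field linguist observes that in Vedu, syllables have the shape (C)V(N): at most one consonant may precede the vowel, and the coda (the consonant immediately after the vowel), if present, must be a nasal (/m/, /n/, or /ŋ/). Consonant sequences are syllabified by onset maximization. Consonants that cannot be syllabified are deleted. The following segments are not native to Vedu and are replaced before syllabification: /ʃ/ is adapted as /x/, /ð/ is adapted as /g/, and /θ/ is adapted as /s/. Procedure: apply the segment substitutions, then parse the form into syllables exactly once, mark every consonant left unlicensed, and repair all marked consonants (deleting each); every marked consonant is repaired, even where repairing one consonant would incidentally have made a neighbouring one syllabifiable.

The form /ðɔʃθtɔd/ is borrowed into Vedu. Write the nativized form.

Substitution: /ð/ → /g/, /ʃ/ → /x/, /θ/ → /s/, giving /gɔxstɔd/.
Under (C)V(N), the unsyllabifiable consonants are /x/, /s/, /d/ (only a nasal (/m/, /n/, or /ŋ/) is licensed in coda position; onsets are limited to one consonant).
Deleting the stranded consonants removes /x/, /s/, /d/.

gɔtɔ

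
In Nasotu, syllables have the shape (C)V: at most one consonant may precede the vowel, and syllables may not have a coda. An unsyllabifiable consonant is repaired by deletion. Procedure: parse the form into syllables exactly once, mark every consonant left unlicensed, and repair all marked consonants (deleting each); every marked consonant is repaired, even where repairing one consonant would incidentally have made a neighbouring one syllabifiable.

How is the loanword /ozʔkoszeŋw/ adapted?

okoze

Syllabifying with onset maximization leaves /z/, /ʔ/, /s/, /ŋ/, /w/ stranded (no codas are permitted; onsets are limited to one consonant).
Deleting the stranded consonants removes /z/, /ʔ/, /s/, /ŋ/, /w/.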